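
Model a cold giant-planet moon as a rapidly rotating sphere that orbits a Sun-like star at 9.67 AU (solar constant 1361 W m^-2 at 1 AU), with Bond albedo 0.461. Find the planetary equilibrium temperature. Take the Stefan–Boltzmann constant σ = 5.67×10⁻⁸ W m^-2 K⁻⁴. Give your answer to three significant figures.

76.7 kelvin

By the inverse-square law, S = 1361/9.67² = 14.55 W m^-2.
Absorbed flux (global mean): S(1−α)/4 = 14.55·0.539/4 = 1.961 W m^-2.
In equilibrium σT⁴ equals this, so T = 76.69 K.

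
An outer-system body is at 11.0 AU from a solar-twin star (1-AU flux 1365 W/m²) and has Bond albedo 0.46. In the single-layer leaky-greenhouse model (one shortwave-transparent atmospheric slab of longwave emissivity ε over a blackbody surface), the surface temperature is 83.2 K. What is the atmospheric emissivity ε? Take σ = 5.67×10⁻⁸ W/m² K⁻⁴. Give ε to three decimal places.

0.879

Flux at the orbit: S = 1365/(11.0)² = 11.28 W/m².
First, T_e = [11.28·(1−0.46)/(4σ)]^(1/4) = 71.99 K.
Inverting T_s⁴ = 2T_e⁴/(2−ε): (T_e/T_s)⁴ = 0.5605, so ε = 2(1 − 0.5605) = 0.8789.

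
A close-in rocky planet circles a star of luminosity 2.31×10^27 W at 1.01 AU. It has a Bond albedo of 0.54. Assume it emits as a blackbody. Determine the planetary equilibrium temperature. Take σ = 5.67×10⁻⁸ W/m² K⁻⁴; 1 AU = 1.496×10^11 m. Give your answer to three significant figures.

357 K

Orbital distance: d = 1.01 AU = 1.511×10^11 m.
Flux at the orbit: S = L/(4πd²) = 2.31×10^27/(4π·(1.51×10^11)²) = 8052 W/m².
Absorbed flux (global mean): S(1−α)/4 = 8052·0.46/4 = 926.0 W/m².
Set σT⁴ = 926.0 → T = (926.0/σ)^(1/4) = 357.5 K.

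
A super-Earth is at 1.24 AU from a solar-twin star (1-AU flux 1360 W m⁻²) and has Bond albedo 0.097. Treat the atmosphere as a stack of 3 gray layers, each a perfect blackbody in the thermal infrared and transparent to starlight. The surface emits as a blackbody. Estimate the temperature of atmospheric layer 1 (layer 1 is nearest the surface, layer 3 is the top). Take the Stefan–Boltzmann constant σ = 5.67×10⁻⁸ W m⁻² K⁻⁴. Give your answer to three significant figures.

321 kelvin

Irradiance scales as 1/d², so S = 1360 W m⁻² × (1/1.24)² = 884.5 W m⁻².
Top-of-atmosphere balance: σT_e⁴ = S(1−α)/4 = 199.7 W m⁻² → T_e = 243.6 K.
Each opaque layer satisfies 2T_j⁴ = T_{j−1}⁴ + T_{j+1}⁴, giving T_k⁴ = (N+1−k)T_e⁴.
T_1 = (3)^(1/4)·243.6 = 320.6 K.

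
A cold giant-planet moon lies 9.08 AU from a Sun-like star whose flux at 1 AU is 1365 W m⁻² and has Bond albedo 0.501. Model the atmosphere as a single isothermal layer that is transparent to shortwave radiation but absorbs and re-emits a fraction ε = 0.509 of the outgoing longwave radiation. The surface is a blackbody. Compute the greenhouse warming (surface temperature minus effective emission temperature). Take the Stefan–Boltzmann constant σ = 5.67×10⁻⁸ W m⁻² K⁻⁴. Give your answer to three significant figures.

5.92 K

Irradiance scales as 1/d², so S = 1365 W m⁻² × (1/9.08)² = 16.56 W m⁻².
Effective emission temperature (TOA balance): σT_e⁴ = S(1−α)/4 = 2.065 W m⁻² → T_e = 77.69 K.
The surface balance (absorbed SW + ε·downward IR = σT_s⁴) with T_a⁴ = T_s⁴/2 reduces to T_s = T_e·[2/(2−ε)]^¼ = 83.61 K.
T_s − T_e = 83.61 − 77.69 = 5.919 K.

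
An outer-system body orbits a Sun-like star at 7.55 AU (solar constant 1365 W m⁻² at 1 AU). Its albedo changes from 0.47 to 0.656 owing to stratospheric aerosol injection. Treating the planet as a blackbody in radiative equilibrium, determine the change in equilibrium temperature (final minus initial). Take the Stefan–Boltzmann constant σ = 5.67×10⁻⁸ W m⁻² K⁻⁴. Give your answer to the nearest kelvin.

-9 K

By the inverse-square law, S = 1365/7.55² = 23.95 W m⁻².
Before: T₁ = [23.95·0.53/(4σ)]^(1/4) = 86.49 K.
Final:   T₂ = [S(1−0.656)/(4σ)]^(1/4) = 77.63 K.
Change: 77.63 − 86.49 = -8.859 K.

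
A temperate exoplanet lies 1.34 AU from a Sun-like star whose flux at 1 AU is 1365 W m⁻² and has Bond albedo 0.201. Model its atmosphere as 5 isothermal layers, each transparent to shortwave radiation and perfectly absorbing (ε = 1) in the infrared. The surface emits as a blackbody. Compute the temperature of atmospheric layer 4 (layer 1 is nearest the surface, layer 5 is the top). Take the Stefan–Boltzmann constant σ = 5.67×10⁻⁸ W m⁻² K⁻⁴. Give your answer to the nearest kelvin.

Irradiance scales as 1/d², so S = 1365 W m⁻² × (1/1.34)² = 760.2 W m⁻².
The effective emission temperature is T_e = [S(1−α)/(4σ)]^¼ = 227.5 K.
Each opaque layer satisfies 2T_j⁴ = T_{j−1}⁴ + T_{j+1}⁴, giving T_k⁴ = (N+1−k)T_e⁴.
With k = 4: T_4 = (5+1−4)^¼·227.5 K = 270.5 K.

271 K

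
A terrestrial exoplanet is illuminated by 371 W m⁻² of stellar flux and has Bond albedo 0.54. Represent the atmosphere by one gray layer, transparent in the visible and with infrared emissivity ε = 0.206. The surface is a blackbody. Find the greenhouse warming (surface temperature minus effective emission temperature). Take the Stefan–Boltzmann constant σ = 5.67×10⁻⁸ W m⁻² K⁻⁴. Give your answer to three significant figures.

At the top of the atmosphere, σT_e⁴ = S(1−α)/4 = 42.66 W m⁻², giving T_e = 165.6 K.
The surface balance (absorbed SW + ε·downward IR = σT_s⁴) with T_a⁴ = T_s⁴/2 reduces to T_s = T_e·[2/(2−ε)]^¼ = 170.2 K.
Greenhouse warming: T_s − T_e = 4.563 K.

4.56 K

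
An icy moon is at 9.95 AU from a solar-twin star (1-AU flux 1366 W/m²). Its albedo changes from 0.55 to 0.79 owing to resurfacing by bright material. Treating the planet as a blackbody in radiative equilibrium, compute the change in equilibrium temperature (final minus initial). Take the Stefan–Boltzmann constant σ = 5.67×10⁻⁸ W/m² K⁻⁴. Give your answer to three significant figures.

By the inverse-square law, S = 1366/9.95² = 13.80 W/m².
With α = 0.55, T₁ = 72.33 K.
After:  T₂ = [13.80·0.21/(4σ)]^(1/4) = 59.79 K.
ΔT = T₂ − T₁ = -12.55 K.

-12.5 K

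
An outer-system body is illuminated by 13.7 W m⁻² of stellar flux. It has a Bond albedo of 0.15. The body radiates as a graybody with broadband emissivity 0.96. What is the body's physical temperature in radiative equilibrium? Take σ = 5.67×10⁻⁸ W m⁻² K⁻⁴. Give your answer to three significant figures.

Averaging over the sphere, the absorbed flux is S(1−α)/4 = 2.911 W m⁻².
Equating to εσT⁴ with ε = 0.96: T = (2.911/0.96σ)^(1/4) = 85.52 K.

85.5 K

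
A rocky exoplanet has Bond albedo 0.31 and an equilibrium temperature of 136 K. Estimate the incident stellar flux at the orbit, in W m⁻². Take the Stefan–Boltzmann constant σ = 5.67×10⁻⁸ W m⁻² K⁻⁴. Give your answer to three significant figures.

Invert the energy balance for S: S = 4σT⁴/(1−α).
The emitted flux is σT⁴ = 19.40 W m⁻².
S = 4·19.40/0.69 = 112.4 W m⁻².

112 W m⁻²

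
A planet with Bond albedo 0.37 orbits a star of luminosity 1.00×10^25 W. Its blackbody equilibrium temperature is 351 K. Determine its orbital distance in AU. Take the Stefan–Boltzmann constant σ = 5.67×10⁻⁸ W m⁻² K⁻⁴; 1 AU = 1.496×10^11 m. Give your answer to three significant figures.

0.0807 AU

The flux needed for this T is 4σT⁴/(1−0.37) = 5464 W m⁻².
Then d = [L/(4πS)]^(1/2) = 1.207×10^10 m, i.e. 0.08067 AU.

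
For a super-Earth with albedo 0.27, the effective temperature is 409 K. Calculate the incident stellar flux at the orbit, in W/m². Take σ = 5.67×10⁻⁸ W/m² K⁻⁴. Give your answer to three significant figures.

8690 W/m²

From S(1−α)/4 = σT⁴: S = 4σT⁴/(1−α).
σT⁴ = 5.67×10⁻⁸·(409)⁴ = 1587 W/m².
So S = 4×1587/(1−0.27) = 8694 W/m².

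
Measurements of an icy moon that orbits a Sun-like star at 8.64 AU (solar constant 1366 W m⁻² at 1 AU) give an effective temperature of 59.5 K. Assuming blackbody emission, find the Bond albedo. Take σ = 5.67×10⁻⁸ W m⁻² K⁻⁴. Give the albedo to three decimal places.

0.845

By the inverse-square law, S = 1366/8.64² = 18.30 W m⁻².
Energy balance: S(1−α)/4 = σT⁴, so 1−α = 4σT⁴/S.
4σT⁴ = 4·5.67×10⁻⁸·(59.5)⁴ = 2.843 W m⁻².
1−α = 2.843/18.30 = 0.1553, so α = 0.8447.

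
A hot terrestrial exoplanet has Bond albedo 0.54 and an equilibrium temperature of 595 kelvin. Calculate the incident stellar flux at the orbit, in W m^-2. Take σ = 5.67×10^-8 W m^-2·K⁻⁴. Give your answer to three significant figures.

From S(1−α)/4 = σT⁴: S = 4σT⁴/(1−α).
The emitted flux is σT⁴ = 7106 W m^-2.
S = 4·7106/0.46 = 61790 W m^-2.

61800 W m^-2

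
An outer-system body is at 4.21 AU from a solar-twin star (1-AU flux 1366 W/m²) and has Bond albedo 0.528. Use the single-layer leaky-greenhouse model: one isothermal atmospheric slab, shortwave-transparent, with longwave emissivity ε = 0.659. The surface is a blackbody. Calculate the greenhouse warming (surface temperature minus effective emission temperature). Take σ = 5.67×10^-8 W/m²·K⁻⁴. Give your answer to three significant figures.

11.8 K

Flux at the orbit: S = 1366/(4.21)² = 77.07 W/m².
At the top of the atmosphere, σT_e⁴ = S(1−α)/4 = 9.094 W/m², giving T_e = 112.5 K.
Surface balance with a leaky layer gives σT_s⁴ = σT_e⁴·2/(2−ε), so T_s = T_e·[2/(2−0.659)]^(1/4) = 124.4 K.
The atmosphere warms the surface by 11.83 K.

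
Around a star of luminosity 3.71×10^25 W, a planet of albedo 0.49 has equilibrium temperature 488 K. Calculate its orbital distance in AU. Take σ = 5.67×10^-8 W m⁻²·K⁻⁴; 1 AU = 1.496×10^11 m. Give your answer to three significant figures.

Required flux: S = 4σT⁴/(1−α) = 25220 W m⁻².
S = L/(4πd²) → d = √(L/4πS) = √(3.71×10^25/(4π·25220)) = 1.082×10^10 m = 0.07232 AU.

0.0723 AU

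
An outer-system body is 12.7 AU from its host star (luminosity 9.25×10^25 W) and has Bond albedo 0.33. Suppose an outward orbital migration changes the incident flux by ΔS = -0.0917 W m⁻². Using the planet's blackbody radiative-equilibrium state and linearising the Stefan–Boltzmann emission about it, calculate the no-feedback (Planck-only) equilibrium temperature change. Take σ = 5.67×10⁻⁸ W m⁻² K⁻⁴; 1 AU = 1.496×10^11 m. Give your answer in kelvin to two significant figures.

d = 12.7 × 1.496×10^11 m = 1.900×10^12 m.
S = L/(4πd²) = 2.039 W m⁻².
Reference equilibrium: T_e = [S(1−α)/(4σ)]^(1/4) = 49.54 K.
TOA radiative forcing: ΔF = (1−α)ΔS/4 = 0.67·(-0.0917)/4 = -0.01536 W m⁻².
Linearising σT⁴ gives d(σT⁴)/dT = 4σT_e³ = 0.02758 W m⁻² per K.
Hence the no-feedback warming is ΔF/(4σT_e³) = -0.557 K.

-0.56 K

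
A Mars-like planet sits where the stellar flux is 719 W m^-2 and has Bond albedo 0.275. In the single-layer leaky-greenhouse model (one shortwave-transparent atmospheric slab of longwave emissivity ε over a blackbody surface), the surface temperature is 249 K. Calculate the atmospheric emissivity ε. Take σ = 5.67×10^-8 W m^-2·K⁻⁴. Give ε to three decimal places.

0.804

First, T_e = [719.0·(1−0.275)/(4σ)]^(1/4) = 219.0 K.
Inverting T_s⁴ = 2T_e⁴/(2−ε): (T_e/T_s)⁴ = 0.5979, so ε = 2(1 − 0.5979) = 0.8042.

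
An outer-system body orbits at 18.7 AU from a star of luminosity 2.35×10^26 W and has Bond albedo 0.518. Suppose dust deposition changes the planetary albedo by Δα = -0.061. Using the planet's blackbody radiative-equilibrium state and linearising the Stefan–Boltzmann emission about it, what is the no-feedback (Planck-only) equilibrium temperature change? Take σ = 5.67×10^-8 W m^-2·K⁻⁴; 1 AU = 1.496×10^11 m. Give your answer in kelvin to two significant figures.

1.5 K

Orbital distance: d = 18.7 AU = 2.798×10^12 m.
Spreading L over a sphere of radius d: S = 2.35×10^26/(4π·2.80×10^12²) = 2.390 W m^-2.
Reference equilibrium: T_e = [S(1−α)/(4σ)]^(1/4) = 47.47 K.
The change in absorbed flux is Δ[S(1−α)/4] = −SΔα/4 = 0.03644 W m^-2.
The Planck feedback parameter is 4σT_e³ = 0.02426 W m^-2/K.
ΔT₀ = ΔF/λ_P = 0.03644/0.02426 = 1.50 K.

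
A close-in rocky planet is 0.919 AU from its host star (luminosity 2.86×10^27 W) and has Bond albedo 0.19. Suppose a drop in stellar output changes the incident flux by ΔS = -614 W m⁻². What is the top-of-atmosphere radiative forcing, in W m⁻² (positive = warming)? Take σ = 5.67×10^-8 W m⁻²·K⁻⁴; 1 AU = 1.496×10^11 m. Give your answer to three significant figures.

d = 0.919 × 1.496×10^11 m = 1.375×10^11 m.
S = L/(4πd²) = 12040 W m⁻².
ΔF = Δ[S(1−α)]/4 = (1−0.19)·-614/4 = -124.3 W m⁻².

-124 W m⁻²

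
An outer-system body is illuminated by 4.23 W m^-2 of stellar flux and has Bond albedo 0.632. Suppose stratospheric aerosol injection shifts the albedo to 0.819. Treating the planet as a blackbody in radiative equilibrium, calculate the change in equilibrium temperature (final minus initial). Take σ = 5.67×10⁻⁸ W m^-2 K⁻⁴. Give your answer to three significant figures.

-8.32 K

Before: T₁ = [4.230·0.368/(4σ)]^(1/4) = 51.18 K.
Final:   T₂ = [S(1−0.819)/(4σ)]^(1/4) = 42.86 K.
Change: 42.86 − 51.18 = -8.320 K.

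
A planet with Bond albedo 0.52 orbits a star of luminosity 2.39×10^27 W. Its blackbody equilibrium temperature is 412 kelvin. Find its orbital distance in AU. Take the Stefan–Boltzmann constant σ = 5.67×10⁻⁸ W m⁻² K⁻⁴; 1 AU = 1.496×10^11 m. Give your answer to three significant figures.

0.790 AU

Required flux: S = 4σT⁴/(1−α) = 13610 W m⁻².
From L = 4πd²S, d = √(2.39×10^27/(4π·13610)) = 1.182×10^11 m = 0.7901 AU.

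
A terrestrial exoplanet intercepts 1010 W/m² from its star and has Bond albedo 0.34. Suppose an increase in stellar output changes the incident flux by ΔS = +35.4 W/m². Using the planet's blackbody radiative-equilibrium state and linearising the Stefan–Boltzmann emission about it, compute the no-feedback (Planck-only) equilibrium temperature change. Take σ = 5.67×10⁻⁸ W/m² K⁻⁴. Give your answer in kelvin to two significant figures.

Unperturbed T_e = [1010·(1−0.34)/(4σ)]^¼ = 232.8 K.
ΔF = Δ[S(1−α)]/4 = (1−0.34)·+35.4/4 = 5.841 W/m².
The Planck feedback parameter is 4σT_e³ = 2.863 W/m²/K.
Hence the no-feedback warming is ΔF/(4σT_e³) = 2.04 K.

2.0 K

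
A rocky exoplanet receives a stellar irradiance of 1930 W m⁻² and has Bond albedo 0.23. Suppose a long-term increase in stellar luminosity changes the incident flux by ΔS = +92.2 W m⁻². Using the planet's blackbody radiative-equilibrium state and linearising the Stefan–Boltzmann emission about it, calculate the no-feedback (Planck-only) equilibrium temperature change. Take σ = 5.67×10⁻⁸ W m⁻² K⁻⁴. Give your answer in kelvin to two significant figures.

3.4 kelvin

The baseline emission temperature is T_e = 284.5 K.
TOA radiative forcing: ΔF = (1−α)ΔS/4 = 0.77·(+92.2)/4 = 17.75 W m⁻².
The Planck feedback parameter is 4σT_e³ = 5.223 W m⁻²/K.
So ΔT₀ = 17.75/5.223 = 3.40 K.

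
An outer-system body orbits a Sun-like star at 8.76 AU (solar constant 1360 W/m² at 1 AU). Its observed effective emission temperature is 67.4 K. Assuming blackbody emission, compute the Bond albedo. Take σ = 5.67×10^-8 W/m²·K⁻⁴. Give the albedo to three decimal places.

0.736

Irradiance scales as 1/d², so S = 1360 W/m² × (1/8.76)² = 17.72 W/m².
Energy balance: S(1−α)/4 = σT⁴, so 1−α = 4σT⁴/S.
4σT⁴ = 4·5.67×10⁻⁸·(67.4)⁴ = 4.680 W/m².
1−α = 4.680/17.72 = 0.2641, so α = 0.7359.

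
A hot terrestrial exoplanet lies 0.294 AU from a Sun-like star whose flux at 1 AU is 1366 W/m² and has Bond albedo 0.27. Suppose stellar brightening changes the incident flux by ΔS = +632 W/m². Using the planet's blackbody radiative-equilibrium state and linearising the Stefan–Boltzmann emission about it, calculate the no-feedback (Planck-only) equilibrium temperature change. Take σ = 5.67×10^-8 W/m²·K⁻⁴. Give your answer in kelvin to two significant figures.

4.7 K

By the inverse-square law, S = 1366/0.294² = 15800 W/m².
Unperturbed T_e = [15800·(1−0.27)/(4σ)]^¼ = 474.9 K.
TOA radiative forcing: ΔF = (1−α)ΔS/4 = 0.73·(+632)/4 = 115.3 W/m².
The Planck feedback parameter is 4σT_e³ = 24.29 W/m²/K.
So ΔT₀ = 115.3/24.29 = 4.75 K.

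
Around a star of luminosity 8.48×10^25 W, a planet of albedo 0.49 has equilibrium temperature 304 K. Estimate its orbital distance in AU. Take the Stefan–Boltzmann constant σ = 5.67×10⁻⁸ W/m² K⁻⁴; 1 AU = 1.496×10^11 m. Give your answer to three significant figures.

Required flux: S = 4σT⁴/(1−α) = 3798 W/m².
Then d = [L/(4πS)]^(1/2) = 4.215×10^10 m, i.e. 0.2818 AU.

0.282 AU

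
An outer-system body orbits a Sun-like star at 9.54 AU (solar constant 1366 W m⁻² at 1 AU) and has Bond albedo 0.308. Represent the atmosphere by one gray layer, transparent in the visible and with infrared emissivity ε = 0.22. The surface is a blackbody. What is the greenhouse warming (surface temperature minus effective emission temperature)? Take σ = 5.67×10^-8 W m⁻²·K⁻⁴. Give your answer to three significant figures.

Flux at the orbit: S = 1366/(9.54)² = 15.01 W m⁻².
Effective emission temperature (TOA balance): σT_e⁴ = S(1−α)/4 = 2.597 W m⁻² → T_e = 82.26 K.
The surface balance (absorbed SW + ε·downward IR = σT_s⁴) with T_a⁴ = T_s⁴/2 reduces to T_s = T_e·[2/(2−ε)]^¼ = 84.69 K.
T_s − T_e = 84.69 − 82.26 = 2.432 K.

2.43 K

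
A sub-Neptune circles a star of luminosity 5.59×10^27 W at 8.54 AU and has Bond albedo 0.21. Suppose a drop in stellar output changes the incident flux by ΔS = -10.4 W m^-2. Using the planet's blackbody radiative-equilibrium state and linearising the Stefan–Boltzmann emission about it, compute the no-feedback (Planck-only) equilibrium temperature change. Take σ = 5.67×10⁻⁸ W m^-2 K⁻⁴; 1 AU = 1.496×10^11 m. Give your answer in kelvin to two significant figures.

-1.7 K

d = 8.54 × 1.496×10^11 m = 1.278×10^12 m.
S = L/(4πd²) = 272.5 W m^-2.
Reference equilibrium: T_e = [S(1−α)/(4σ)]^(1/4) = 175.5 K.
TOA radiative forcing: ΔF = (1−α)ΔS/4 = 0.79·(-10.4)/4 = -2.054 W m^-2.
Linearising σT⁴ gives d(σT⁴)/dT = 4σT_e³ = 1.227 W m^-2 per K.
So ΔT₀ = -2.054/1.227 = -1.67 K.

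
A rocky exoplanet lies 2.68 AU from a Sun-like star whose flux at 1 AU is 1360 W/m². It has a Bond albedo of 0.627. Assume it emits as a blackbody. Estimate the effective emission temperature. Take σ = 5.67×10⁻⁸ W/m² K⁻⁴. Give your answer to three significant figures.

133 K

Irradiance scales as 1/d², so S = 1360 W/m² × (1/2.68)² = 189.4 W/m².
The planet absorbs (1−α)S over its disc πR² and re-emits over 4πR², so the mean absorbed flux is (1−0.627)·189.4/4 = 17.66 W/m².
Balancing against σT⁴: T = (17.66/5.67×10⁻⁸)^(1/4) = 132.8 K.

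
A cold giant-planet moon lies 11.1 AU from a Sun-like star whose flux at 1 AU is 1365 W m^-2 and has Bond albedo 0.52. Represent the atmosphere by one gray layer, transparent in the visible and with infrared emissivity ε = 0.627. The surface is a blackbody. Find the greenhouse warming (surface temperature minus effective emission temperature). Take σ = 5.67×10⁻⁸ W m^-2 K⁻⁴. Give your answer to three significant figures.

6.86 K

By the inverse-square law, S = 1365/11.1² = 11.08 W m^-2.
The planet radiates to space at T_e = [S(1−α)/(4σ)]^(1/4) = 69.59 K.
For a single slab of emissivity ε, T_s⁴ = 2T_e⁴/(2−ε); thus T_s = 69.59·(1.457)^(1/4) = 76.45 K.
T_s − T_e = 76.45 − 69.59 = 6.861 K.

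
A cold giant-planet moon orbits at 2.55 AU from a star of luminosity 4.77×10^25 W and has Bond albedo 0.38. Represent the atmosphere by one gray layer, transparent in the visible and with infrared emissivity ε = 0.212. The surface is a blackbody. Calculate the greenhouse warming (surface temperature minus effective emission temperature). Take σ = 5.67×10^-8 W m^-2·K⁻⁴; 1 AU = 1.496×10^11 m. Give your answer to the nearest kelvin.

3 K

Orbital distance: d = 2.55 AU = 3.815×10^11 m.
S = L/(4πd²) = 26.08 W m^-2.
At the top of the atmosphere, σT_e⁴ = S(1−α)/4 = 4.043 W m^-2, giving T_e = 91.89 K.
Surface balance with a leaky layer gives σT_s⁴ = σT_e⁴·2/(2−ε), so T_s = T_e·[2/(2−0.212)]^(1/4) = 94.50 K.
T_s − T_e = 94.50 − 91.89 = 2.611 K.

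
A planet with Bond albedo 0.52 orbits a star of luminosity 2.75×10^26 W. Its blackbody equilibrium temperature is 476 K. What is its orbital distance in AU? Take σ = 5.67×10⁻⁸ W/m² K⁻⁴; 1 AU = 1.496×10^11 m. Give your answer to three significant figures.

0.201 AU

Required flux: S = 4σT⁴/(1−α) = 24260 W/m².
S = L/(4πd²) → d = √(L/4πS) = √(2.75×10^26/(4π·24260)) = 3.004×10^10 m = 0.2008 AU.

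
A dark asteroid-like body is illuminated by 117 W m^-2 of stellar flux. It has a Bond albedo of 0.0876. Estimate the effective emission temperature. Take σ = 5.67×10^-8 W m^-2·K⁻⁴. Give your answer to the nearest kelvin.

147 K

Absorbed flux (global mean): S(1−α)/4 = 117.0·0.912/4 = 26.69 W m^-2.
Set σT⁴ = 26.69 → T = (26.69/σ)^(1/4) = 147.3 K.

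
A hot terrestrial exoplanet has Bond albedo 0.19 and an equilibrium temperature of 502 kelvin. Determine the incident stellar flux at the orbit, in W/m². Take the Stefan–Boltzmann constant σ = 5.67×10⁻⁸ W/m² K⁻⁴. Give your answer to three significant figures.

17800 W/m²

Invert the energy balance for S: S = 4σT⁴/(1−α).
σT⁴ = 5.67×10⁻⁸·(502)⁴ = 3601 W/m².
So S = 4×3601/(1−0.19) = 17780 W/m².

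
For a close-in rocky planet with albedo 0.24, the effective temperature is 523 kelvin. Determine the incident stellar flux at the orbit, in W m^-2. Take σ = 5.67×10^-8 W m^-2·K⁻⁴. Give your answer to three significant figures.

From S(1−α)/4 = σT⁴: S = 4σT⁴/(1−α).
σT⁴ = 5.67×10⁻⁸·(523)⁴ = 4242 W m^-2.
So S = 4×4242/(1−0.24) = 22330 W m^-2.

22300 W m^-2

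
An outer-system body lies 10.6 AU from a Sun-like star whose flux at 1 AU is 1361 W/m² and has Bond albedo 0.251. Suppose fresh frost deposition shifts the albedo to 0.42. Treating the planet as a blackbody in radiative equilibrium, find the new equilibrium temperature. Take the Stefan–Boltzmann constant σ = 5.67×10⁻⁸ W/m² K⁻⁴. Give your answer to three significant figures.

By the inverse-square law, S = 1361/10.6² = 12.11 W/m².
T₂ = [S(1−α₂)/(4σ)]^(1/4) = [12.11·0.58/(4σ)]^(1/4) = 74.60 K.

74.6 K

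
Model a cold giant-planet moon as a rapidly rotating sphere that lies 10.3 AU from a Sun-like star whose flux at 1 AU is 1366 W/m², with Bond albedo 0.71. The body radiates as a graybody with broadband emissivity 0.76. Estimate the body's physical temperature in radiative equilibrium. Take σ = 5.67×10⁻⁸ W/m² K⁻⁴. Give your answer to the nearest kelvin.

Flux at the orbit: S = 1366/(10.3)² = 12.88 W/m².
Absorbed flux (global mean): S(1−α)/4 = 12.88·0.29/4 = 0.9335 W/m².
Equating to εσT⁴ with ε = 0.76: T = (0.9335/0.76σ)^(1/4) = 68.22 K.

68 kelvin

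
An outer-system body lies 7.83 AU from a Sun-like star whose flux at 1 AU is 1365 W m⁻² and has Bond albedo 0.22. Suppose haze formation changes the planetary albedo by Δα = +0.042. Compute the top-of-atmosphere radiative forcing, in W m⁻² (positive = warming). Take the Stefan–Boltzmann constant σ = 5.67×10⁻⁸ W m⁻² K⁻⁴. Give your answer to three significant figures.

Flux at the orbit: S = 1365/(7.83)² = 22.26 W m⁻².
TOA radiative forcing: ΔF = −S·Δα/4 = −22.26·(+0.042)/4 = -0.2338 W m⁻².

-0.234 W m⁻²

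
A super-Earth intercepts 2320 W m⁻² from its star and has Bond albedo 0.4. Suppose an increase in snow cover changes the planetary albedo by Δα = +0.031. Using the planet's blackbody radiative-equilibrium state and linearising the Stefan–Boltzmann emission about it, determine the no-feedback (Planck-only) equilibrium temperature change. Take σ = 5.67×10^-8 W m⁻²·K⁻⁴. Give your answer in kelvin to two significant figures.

-3.6 K

Reference equilibrium: T_e = [S(1−α)/(4σ)]^(1/4) = 279.9 K.
The change in absorbed flux is Δ[S(1−α)/4] = −SΔα/4 = -17.98 W m⁻².
Linearising σT⁴ gives d(σT⁴)/dT = 4σT_e³ = 4.973 W m⁻² per K.
Hence the no-feedback warming is ΔF/(4σT_e³) = -3.62 K.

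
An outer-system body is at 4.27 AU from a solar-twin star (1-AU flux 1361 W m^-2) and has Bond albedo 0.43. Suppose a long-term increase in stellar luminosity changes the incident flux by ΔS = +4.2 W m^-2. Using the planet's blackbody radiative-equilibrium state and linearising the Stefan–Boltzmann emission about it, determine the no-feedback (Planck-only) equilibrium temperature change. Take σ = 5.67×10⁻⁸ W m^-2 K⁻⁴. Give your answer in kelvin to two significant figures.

1.6 K

Irradiance scales as 1/d², so S = 1361 W m^-2 × (1/4.27)² = 74.65 W m^-2.
The baseline emission temperature is T_e = 117.0 K.
ΔF = Δ[S(1−α)]/4 = (1−0.43)·+4.2/4 = 0.5985 W m^-2.
Linearising σT⁴ gives d(σT⁴)/dT = 4σT_e³ = 0.3636 W m^-2 per K.
ΔT₀ = ΔF/λ_P = 0.5985/0.3636 = 1.65 K.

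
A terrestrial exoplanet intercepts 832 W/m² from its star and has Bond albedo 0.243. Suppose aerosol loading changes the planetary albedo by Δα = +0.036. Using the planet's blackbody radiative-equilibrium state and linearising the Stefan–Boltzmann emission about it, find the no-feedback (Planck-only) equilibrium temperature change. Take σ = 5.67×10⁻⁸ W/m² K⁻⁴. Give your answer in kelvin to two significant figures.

-2.7 K

The baseline emission temperature is T_e = 229.6 K.
TOA radiative forcing: ΔF = −S·Δα/4 = −832.0·(+0.036)/4 = -7.488 W/m².
Linearising σT⁴ gives d(σT⁴)/dT = 4σT_e³ = 2.744 W/m² per K.
Hence the no-feedback warming is ΔF/(4σT_e³) = -2.73 K.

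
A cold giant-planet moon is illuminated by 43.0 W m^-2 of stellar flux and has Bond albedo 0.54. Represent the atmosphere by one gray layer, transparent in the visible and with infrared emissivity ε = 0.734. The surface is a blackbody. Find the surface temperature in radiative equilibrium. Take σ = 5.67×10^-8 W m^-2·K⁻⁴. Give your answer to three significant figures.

The planet radiates to space at T_e = [S(1−α)/(4σ)]^(1/4) = 96.64 K.
For a single slab of emissivity ε, T_s⁴ = 2T_e⁴/(2−ε); thus T_s = 96.64·(1.58)^(1/4) = 108.3 K.

108 K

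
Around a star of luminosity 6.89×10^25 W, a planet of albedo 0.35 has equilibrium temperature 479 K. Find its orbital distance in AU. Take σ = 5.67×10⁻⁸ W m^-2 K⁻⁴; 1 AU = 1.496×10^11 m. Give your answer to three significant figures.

0.115 AU

Energy balance gives S = 4σT⁴/(1−α) = 18370 W m^-2.
Then d = [L/(4πS)]^(1/2) = 1.728×10^10 m, i.e. 0.1155 AU.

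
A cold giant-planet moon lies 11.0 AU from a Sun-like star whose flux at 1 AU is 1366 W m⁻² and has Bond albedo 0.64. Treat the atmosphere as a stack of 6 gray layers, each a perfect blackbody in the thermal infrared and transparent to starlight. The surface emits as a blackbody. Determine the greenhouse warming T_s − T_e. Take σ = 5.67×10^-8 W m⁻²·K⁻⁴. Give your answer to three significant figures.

40.8 kelvin

By the inverse-square law, S = 1366/11.0² = 11.29 W m⁻².
The effective emission temperature is T_e = [S(1−α)/(4σ)]^¼ = 65.06 K.
Surface: T_s = (7)^¼·T_e = 105.8 K.
So the greenhouse effect raises the surface by 105.8 − 65.06 = 40.77 K.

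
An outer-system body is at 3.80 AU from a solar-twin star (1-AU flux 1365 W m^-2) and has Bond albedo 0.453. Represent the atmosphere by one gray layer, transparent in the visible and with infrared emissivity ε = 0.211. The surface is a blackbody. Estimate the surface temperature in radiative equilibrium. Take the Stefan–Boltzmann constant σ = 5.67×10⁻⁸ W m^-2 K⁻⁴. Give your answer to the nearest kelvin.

126 kelvin

By the inverse-square law, S = 1365/3.80² = 94.53 W m^-2.
The planet radiates to space at T_e = [S(1−α)/(4σ)]^(1/4) = 122.9 K.
Surface balance with a leaky layer gives σT_s⁴ = σT_e⁴·2/(2−ε), so T_s = T_e·[2/(2−0.211)]^(1/4) = 126.4 K.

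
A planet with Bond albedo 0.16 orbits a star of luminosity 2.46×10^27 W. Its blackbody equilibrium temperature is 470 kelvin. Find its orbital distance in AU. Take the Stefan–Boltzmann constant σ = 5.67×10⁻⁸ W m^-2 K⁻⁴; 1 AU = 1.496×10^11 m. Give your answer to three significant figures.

0.815 AU

The flux needed for this T is 4σT⁴/(1−0.16) = 13180 W m^-2.
Then d = [L/(4πS)]^(1/2) = 1.219×10^11 m, i.e. 0.8148 AU.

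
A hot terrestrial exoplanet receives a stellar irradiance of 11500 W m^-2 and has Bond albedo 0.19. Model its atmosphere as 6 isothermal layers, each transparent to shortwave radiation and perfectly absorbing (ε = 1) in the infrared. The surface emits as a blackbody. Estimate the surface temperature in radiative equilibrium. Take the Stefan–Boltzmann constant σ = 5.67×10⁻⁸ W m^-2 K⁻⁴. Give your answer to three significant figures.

The effective emission temperature is T_e = [S(1−α)/(4σ)]^¼ = 450.2 K.
For an N-layer opaque stack, T_s⁴ = (N+1)T_e⁴, hence T_s = (7)^(1/4)×450.2 K = 732.3 K.

732 K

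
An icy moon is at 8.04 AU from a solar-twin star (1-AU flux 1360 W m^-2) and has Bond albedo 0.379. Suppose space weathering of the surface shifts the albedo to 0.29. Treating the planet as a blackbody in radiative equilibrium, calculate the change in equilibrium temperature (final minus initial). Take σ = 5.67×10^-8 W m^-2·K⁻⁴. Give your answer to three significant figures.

2.97 kelvin

Irradiance scales as 1/d², so S = 1360 W m^-2 × (1/8.04)² = 21.04 W m^-2.
Before: T₁ = [21.04·0.621/(4σ)]^(1/4) = 87.12 K.
With α = 0.29, T₂ = 90.09 K.
Change: 90.09 − 87.12 = 2.966 K.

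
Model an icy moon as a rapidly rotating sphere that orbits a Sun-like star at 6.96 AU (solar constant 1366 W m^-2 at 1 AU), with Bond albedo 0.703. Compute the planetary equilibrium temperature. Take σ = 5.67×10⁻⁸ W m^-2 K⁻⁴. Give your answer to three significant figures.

Flux at the orbit: S = 1366/(6.96)² = 28.20 W m^-2.
Absorbed flux (global mean): S(1−α)/4 = 28.20·0.297/4 = 2.094 W m^-2.
Balancing against σT⁴: T = (2.094/5.67×10⁻⁸)^(1/4) = 77.95 K.

78.0 kelvin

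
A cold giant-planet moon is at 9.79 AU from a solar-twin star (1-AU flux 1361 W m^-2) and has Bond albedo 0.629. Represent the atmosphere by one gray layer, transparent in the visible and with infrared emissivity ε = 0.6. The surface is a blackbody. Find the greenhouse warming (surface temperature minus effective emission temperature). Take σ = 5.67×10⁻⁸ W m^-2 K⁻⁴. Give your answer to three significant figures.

6.47 K

Flux at the orbit: S = 1361/(9.79)² = 14.20 W m^-2.
Effective emission temperature (TOA balance): σT_e⁴ = S(1−α)/4 = 1.317 W m^-2 → T_e = 69.42 K.
The surface balance (absorbed SW + ε·downward IR = σT_s⁴) with T_a⁴ = T_s⁴/2 reduces to T_s = T_e·[2/(2−ε)]^¼ = 75.90 K.
Greenhouse warming: T_s − T_e = 6.475 K.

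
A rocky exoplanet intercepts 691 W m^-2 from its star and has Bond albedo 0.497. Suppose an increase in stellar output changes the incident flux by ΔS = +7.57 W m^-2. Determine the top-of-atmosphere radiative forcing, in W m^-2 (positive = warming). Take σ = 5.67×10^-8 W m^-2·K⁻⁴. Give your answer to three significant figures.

ΔF = Δ[S(1−α)]/4 = (1−0.497)·+7.57/4 = 0.9519 W m^-2.

0.952 W m^-2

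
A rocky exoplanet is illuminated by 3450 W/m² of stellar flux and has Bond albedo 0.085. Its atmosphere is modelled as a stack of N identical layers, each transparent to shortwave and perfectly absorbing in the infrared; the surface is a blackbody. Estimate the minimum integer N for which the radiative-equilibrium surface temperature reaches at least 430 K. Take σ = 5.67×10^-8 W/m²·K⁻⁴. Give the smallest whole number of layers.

The effective emission temperature is T_e = [S(1−α)/(4σ)]^¼ = 343.5 K.
T_s = (N+1)^(1/4)·T_e ≥ 430 K requires N+1 ≥ (T_s/T_e)⁴ = (430/343.5)⁴ = 2.456.
So N ≥ 1.456; the smallest integer is N = 2.

2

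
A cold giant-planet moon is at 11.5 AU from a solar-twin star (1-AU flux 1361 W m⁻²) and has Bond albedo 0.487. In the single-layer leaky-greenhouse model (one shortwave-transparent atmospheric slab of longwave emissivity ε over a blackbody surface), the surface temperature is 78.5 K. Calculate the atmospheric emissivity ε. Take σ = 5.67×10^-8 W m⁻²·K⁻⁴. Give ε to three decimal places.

Flux at the orbit: S = 1361/(11.5)² = 10.29 W m⁻².
First, T_e = [10.29·(1−0.487)/(4σ)]^(1/4) = 69.46 K.
Inverting T_s⁴ = 2T_e⁴/(2−ε): (T_e/T_s)⁴ = 0.6130, so ε = 2(1 − 0.6130) = 0.7740.

0.774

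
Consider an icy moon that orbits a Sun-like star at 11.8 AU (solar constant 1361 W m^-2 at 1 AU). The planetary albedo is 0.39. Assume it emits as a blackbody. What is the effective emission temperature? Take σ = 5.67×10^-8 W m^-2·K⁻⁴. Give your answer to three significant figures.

71.6 kelvin

By the inverse-square law, S = 1361/11.8² = 9.774 W m^-2.
Absorbed flux (global mean): S(1−α)/4 = 9.774·0.61/4 = 1.491 W m^-2.
Set σT⁴ = 1.491 → T = (1.491/σ)^(1/4) = 71.61 K.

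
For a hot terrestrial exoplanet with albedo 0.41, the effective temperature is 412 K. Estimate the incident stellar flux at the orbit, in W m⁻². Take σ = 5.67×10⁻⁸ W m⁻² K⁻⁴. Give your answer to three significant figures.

From S(1−α)/4 = σT⁴: S = 4σT⁴/(1−α).
The emitted flux is σT⁴ = 1634 W m⁻².
S = 4·1634/0.59 = 11080 W m⁻².

11100 W m⁻²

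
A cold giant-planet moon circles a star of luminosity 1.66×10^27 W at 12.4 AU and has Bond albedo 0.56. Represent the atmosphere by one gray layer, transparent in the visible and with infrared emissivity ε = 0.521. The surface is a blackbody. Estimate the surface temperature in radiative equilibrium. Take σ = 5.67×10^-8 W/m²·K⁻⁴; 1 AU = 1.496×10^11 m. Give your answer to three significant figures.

Orbital distance: d = 12.4 AU = 1.855×10^12 m.
S = L/(4πd²) = 38.39 W/m².
Effective emission temperature (TOA balance): σT_e⁴ = S(1−α)/4 = 4.223 W/m² → T_e = 92.90 K.
Surface balance with a leaky layer gives σT_s⁴ = σT_e⁴·2/(2−ε), so T_s = T_e·[2/(2−0.521)]^(1/4) = 100.2 K.

100 K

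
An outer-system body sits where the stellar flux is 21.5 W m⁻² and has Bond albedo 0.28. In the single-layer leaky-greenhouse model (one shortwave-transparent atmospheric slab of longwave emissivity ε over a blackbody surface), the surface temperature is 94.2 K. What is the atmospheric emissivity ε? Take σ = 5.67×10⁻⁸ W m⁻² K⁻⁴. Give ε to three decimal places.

0.266

TOA balance gives T_e = 90.89 K.
Inverting T_s⁴ = 2T_e⁴/(2−ε): (T_e/T_s)⁴ = 0.8668, so ε = 2(1 − 0.8668) = 0.2664.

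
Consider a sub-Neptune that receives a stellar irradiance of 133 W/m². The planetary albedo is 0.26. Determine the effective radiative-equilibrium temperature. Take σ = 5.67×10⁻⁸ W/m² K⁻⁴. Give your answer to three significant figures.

The planet absorbs (1−α)S over its disc πR² and re-emits over 4πR², so the mean absorbed flux is (1−0.26)·133.0/4 = 24.61 W/m².
In equilibrium σT⁴ equals this, so T = 144.3 K.

144 K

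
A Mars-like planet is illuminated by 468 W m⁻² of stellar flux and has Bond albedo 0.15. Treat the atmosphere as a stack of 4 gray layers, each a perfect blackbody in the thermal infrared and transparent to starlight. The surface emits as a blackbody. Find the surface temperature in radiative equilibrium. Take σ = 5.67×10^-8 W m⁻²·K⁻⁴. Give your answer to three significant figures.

Top-of-atmosphere balance: σT_e⁴ = S(1−α)/4 = 99.45 W m⁻² → T_e = 204.6 K.
Layer-by-layer balance gives σT_s⁴ = (N+1)σT_e⁴, so T_s = 5^¼·204.6 = 306.0 K.

306 kelvin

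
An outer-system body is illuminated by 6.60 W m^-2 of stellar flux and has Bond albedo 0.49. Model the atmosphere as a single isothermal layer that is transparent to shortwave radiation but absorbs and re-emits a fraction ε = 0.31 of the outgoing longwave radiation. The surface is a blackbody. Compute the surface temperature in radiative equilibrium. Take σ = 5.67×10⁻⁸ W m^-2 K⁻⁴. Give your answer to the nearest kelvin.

65 K

The planet radiates to space at T_e = [S(1−α)/(4σ)]^(1/4) = 62.07 K.
The surface balance (absorbed SW + ε·downward IR = σT_s⁴) with T_a⁴ = T_s⁴/2 reduces to T_s = T_e·[2/(2−ε)]^¼ = 64.74 K.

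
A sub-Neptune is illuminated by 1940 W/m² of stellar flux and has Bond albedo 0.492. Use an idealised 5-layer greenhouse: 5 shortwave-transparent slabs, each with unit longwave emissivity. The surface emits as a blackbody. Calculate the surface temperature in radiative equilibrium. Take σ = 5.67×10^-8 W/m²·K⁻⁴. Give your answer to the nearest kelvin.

Top-of-atmosphere balance: σT_e⁴ = S(1−α)/4 = 246.4 W/m² → T_e = 256.7 K.
With N = 5 opaque layers, T_s = (N+1)^(1/4)·T_e = 6^(1/4)·256.7 = 401.8 K.

402 kelvin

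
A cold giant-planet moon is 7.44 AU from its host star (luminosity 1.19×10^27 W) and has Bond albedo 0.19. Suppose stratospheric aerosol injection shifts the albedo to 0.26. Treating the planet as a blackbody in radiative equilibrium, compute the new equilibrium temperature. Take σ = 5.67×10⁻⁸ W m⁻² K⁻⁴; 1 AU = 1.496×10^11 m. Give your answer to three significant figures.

Orbital distance: d = 7.44 AU = 1.113×10^12 m.
Spreading L over a sphere of radius d: S = 1.19×10^27/(4π·1.11×10^12²) = 76.44 W m⁻².
With the new albedo, S(1−α₂)/4 = 14.14 W m⁻², so T₂ = 125.7 K.

126 K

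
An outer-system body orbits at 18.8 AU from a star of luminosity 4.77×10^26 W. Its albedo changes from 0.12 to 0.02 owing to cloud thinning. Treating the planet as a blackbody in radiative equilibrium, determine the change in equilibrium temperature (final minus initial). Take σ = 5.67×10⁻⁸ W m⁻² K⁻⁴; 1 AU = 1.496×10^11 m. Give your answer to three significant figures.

1.79 K

Orbital distance: d = 18.8 AU = 2.812×10^12 m.
Spreading L over a sphere of radius d: S = 4.77×10^26/(4π·2.81×10^12²) = 4.799 W m⁻².
With α = 0.12, T₁ = 65.69 K.
Final:   T₂ = [S(1−0.02)/(4σ)]^(1/4) = 67.48 K.
ΔT = T₂ − T₁ = 1.792 K.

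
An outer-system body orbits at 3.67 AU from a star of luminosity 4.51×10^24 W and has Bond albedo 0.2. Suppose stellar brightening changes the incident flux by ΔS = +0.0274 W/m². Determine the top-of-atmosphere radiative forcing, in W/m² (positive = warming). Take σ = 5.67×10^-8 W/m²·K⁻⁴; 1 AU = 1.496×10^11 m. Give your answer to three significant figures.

d = 3.67 × 1.496×10^11 m = 5.490×10^11 m.
Spreading L over a sphere of radius d: S = 4.51×10^24/(4π·5.49×10^11²) = 1.191 W/m².
ΔF = Δ[S(1−α)]/4 = (1−0.2)·+0.0274/4 = 0.005480 W/m².

0.00548 W/m²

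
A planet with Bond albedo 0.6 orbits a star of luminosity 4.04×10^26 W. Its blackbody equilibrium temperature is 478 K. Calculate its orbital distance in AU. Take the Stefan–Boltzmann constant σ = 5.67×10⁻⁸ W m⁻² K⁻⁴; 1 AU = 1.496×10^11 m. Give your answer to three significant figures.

The flux needed for this T is 4σT⁴/(1−0.6) = 29600 W m⁻².
S = L/(4πd²) → d = √(L/4πS) = √(4.04×10^26/(4π·29600)) = 3.296×10^10 m = 0.2203 AU.

0.220 AU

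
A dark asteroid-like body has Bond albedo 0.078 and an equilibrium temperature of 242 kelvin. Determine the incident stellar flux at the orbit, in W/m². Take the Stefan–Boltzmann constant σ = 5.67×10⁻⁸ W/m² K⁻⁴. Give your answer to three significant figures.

844 W/m²

Invert the energy balance for S: S = 4σT⁴/(1−α).
The emitted flux is σT⁴ = 194.5 W/m².
S = 4·194.5/0.922 = 843.7 W/m².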